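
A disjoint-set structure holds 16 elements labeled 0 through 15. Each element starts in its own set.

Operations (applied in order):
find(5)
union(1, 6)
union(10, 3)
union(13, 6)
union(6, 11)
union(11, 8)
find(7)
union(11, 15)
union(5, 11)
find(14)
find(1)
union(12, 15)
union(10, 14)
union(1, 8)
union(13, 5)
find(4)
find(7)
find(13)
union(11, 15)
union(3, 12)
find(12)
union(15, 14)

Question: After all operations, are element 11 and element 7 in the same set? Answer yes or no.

Answer: no

Derivation:
Step 1: find(5) -> no change; set of 5 is {5}
Step 2: union(1, 6) -> merged; set of 1 now {1, 6}
Step 3: union(10, 3) -> merged; set of 10 now {3, 10}
Step 4: union(13, 6) -> merged; set of 13 now {1, 6, 13}
Step 5: union(6, 11) -> merged; set of 6 now {1, 6, 11, 13}
Step 6: union(11, 8) -> merged; set of 11 now {1, 6, 8, 11, 13}
Step 7: find(7) -> no change; set of 7 is {7}
Step 8: union(11, 15) -> merged; set of 11 now {1, 6, 8, 11, 13, 15}
Step 9: union(5, 11) -> merged; set of 5 now {1, 5, 6, 8, 11, 13, 15}
Step 10: find(14) -> no change; set of 14 is {14}
Step 11: find(1) -> no change; set of 1 is {1, 5, 6, 8, 11, 13, 15}
Step 12: union(12, 15) -> merged; set of 12 now {1, 5, 6, 8, 11, 12, 13, 15}
Step 13: union(10, 14) -> merged; set of 10 now {3, 10, 14}
Step 14: union(1, 8) -> already same set; set of 1 now {1, 5, 6, 8, 11, 12, 13, 15}
Step 15: union(13, 5) -> already same set; set of 13 now {1, 5, 6, 8, 11, 12, 13, 15}
Step 16: find(4) -> no change; set of 4 is {4}
Step 17: find(7) -> no change; set of 7 is {7}
Step 18: find(13) -> no change; set of 13 is {1, 5, 6, 8, 11, 12, 13, 15}
Step 19: union(11, 15) -> already same set; set of 11 now {1, 5, 6, 8, 11, 12, 13, 15}
Step 20: union(3, 12) -> merged; set of 3 now {1, 3, 5, 6, 8, 10, 11, 12, 13, 14, 15}
Step 21: find(12) -> no change; set of 12 is {1, 3, 5, 6, 8, 10, 11, 12, 13, 14, 15}
Step 22: union(15, 14) -> already same set; set of 15 now {1, 3, 5, 6, 8, 10, 11, 12, 13, 14, 15}
Set of 11: {1, 3, 5, 6, 8, 10, 11, 12, 13, 14, 15}; 7 is not a member.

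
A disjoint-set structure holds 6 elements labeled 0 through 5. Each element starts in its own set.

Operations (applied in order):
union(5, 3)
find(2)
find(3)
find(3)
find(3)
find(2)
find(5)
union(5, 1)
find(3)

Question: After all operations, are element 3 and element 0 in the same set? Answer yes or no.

Answer: no

Derivation:
Step 1: union(5, 3) -> merged; set of 5 now {3, 5}
Step 2: find(2) -> no change; set of 2 is {2}
Step 3: find(3) -> no change; set of 3 is {3, 5}
Step 4: find(3) -> no change; set of 3 is {3, 5}
Step 5: find(3) -> no change; set of 3 is {3, 5}
Step 6: find(2) -> no change; set of 2 is {2}
Step 7: find(5) -> no change; set of 5 is {3, 5}
Step 8: union(5, 1) -> merged; set of 5 now {1, 3, 5}
Step 9: find(3) -> no change; set of 3 is {1, 3, 5}
Set of 3: {1, 3, 5}; 0 is not a member.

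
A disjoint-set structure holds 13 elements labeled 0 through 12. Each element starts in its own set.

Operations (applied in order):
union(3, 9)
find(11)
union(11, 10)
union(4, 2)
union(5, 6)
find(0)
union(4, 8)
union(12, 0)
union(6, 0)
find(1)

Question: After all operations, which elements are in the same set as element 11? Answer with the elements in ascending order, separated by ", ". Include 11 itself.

Answer: 10, 11

Derivation:
Step 1: union(3, 9) -> merged; set of 3 now {3, 9}
Step 2: find(11) -> no change; set of 11 is {11}
Step 3: union(11, 10) -> merged; set of 11 now {10, 11}
Step 4: union(4, 2) -> merged; set of 4 now {2, 4}
Step 5: union(5, 6) -> merged; set of 5 now {5, 6}
Step 6: find(0) -> no change; set of 0 is {0}
Step 7: union(4, 8) -> merged; set of 4 now {2, 4, 8}
Step 8: union(12, 0) -> merged; set of 12 now {0, 12}
Step 9: union(6, 0) -> merged; set of 6 now {0, 5, 6, 12}
Step 10: find(1) -> no change; set of 1 is {1}
Component of 11: {10, 11}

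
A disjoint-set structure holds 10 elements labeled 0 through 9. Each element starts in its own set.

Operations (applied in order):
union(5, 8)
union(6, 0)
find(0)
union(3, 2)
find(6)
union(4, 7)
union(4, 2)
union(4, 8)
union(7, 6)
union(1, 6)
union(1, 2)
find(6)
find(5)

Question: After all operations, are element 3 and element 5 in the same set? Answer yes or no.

Step 1: union(5, 8) -> merged; set of 5 now {5, 8}
Step 2: union(6, 0) -> merged; set of 6 now {0, 6}
Step 3: find(0) -> no change; set of 0 is {0, 6}
Step 4: union(3, 2) -> merged; set of 3 now {2, 3}
Step 5: find(6) -> no change; set of 6 is {0, 6}
Step 6: union(4, 7) -> merged; set of 4 now {4, 7}
Step 7: union(4, 2) -> merged; set of 4 now {2, 3, 4, 7}
Step 8: union(4, 8) -> merged; set of 4 now {2, 3, 4, 5, 7, 8}
Step 9: union(7, 6) -> merged; set of 7 now {0, 2, 3, 4, 5, 6, 7, 8}
Step 10: union(1, 6) -> merged; set of 1 now {0, 1, 2, 3, 4, 5, 6, 7, 8}
Step 11: union(1, 2) -> already same set; set of 1 now {0, 1, 2, 3, 4, 5, 6, 7, 8}
Step 12: find(6) -> no change; set of 6 is {0, 1, 2, 3, 4, 5, 6, 7, 8}
Step 13: find(5) -> no change; set of 5 is {0, 1, 2, 3, 4, 5, 6, 7, 8}
Set of 3: {0, 1, 2, 3, 4, 5, 6, 7, 8}; 5 is a member.

Answer: yes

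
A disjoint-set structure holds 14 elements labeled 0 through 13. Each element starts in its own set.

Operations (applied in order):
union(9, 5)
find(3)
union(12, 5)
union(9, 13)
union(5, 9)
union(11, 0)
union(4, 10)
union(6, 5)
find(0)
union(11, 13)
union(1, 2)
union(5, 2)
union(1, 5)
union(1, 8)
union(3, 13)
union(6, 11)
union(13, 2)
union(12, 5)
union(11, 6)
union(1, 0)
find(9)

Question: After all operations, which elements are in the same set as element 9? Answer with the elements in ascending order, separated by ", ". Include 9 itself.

Step 1: union(9, 5) -> merged; set of 9 now {5, 9}
Step 2: find(3) -> no change; set of 3 is {3}
Step 3: union(12, 5) -> merged; set of 12 now {5, 9, 12}
Step 4: union(9, 13) -> merged; set of 9 now {5, 9, 12, 13}
Step 5: union(5, 9) -> already same set; set of 5 now {5, 9, 12, 13}
Step 6: union(11, 0) -> merged; set of 11 now {0, 11}
Step 7: union(4, 10) -> merged; set of 4 now {4, 10}
Step 8: union(6, 5) -> merged; set of 6 now {5, 6, 9, 12, 13}
Step 9: find(0) -> no change; set of 0 is {0, 11}
Step 10: union(11, 13) -> merged; set of 11 now {0, 5, 6, 9, 11, 12, 13}
Step 11: union(1, 2) -> merged; set of 1 now {1, 2}
Step 12: union(5, 2) -> merged; set of 5 now {0, 1, 2, 5, 6, 9, 11, 12, 13}
Step 13: union(1, 5) -> already same set; set of 1 now {0, 1, 2, 5, 6, 9, 11, 12, 13}
Step 14: union(1, 8) -> merged; set of 1 now {0, 1, 2, 5, 6, 8, 9, 11, 12, 13}
Step 15: union(3, 13) -> merged; set of 3 now {0, 1, 2, 3, 5, 6, 8, 9, 11, 12, 13}
Step 16: union(6, 11) -> already same set; set of 6 now {0, 1, 2, 3, 5, 6, 8, 9, 11, 12, 13}
Step 17: union(13, 2) -> already same set; set of 13 now {0, 1, 2, 3, 5, 6, 8, 9, 11, 12, 13}
Step 18: union(12, 5) -> already same set; set of 12 now {0, 1, 2, 3, 5, 6, 8, 9, 11, 12, 13}
Step 19: union(11, 6) -> already same set; set of 11 now {0, 1, 2, 3, 5, 6, 8, 9, 11, 12, 13}
Step 20: union(1, 0) -> already same set; set of 1 now {0, 1, 2, 3, 5, 6, 8, 9, 11, 12, 13}
Step 21: find(9) -> no change; set of 9 is {0, 1, 2, 3, 5, 6, 8, 9, 11, 12, 13}
Component of 9: {0, 1, 2, 3, 5, 6, 8, 9, 11, 12, 13}

Answer: 0, 1, 2, 3, 5, 6, 8, 9, 11, 12, 13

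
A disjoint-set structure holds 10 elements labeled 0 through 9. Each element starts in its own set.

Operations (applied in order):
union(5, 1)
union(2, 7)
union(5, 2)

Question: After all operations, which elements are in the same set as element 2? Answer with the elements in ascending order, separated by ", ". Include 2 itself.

Step 1: union(5, 1) -> merged; set of 5 now {1, 5}
Step 2: union(2, 7) -> merged; set of 2 now {2, 7}
Step 3: union(5, 2) -> merged; set of 5 now {1, 2, 5, 7}
Component of 2: {1, 2, 5, 7}

Answer: 1, 2, 5, 7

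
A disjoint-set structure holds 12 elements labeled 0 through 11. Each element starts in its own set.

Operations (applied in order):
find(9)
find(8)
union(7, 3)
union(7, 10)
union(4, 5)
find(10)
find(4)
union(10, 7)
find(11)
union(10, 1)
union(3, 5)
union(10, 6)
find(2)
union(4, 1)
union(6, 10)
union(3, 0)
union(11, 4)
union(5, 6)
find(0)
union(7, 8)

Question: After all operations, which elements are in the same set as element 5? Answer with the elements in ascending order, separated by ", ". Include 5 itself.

Answer: 0, 1, 3, 4, 5, 6, 7, 8, 10, 11

Derivation:
Step 1: find(9) -> no change; set of 9 is {9}
Step 2: find(8) -> no change; set of 8 is {8}
Step 3: union(7, 3) -> merged; set of 7 now {3, 7}
Step 4: union(7, 10) -> merged; set of 7 now {3, 7, 10}
Step 5: union(4, 5) -> merged; set of 4 now {4, 5}
Step 6: find(10) -> no change; set of 10 is {3, 7, 10}
Step 7: find(4) -> no change; set of 4 is {4, 5}
Step 8: union(10, 7) -> already same set; set of 10 now {3, 7, 10}
Step 9: find(11) -> no change; set of 11 is {11}
Step 10: union(10, 1) -> merged; set of 10 now {1, 3, 7, 10}
Step 11: union(3, 5) -> merged; set of 3 now {1, 3, 4, 5, 7, 10}
Step 12: union(10, 6) -> merged; set of 10 now {1, 3, 4, 5, 6, 7, 10}
Step 13: find(2) -> no change; set of 2 is {2}
Step 14: union(4, 1) -> already same set; set of 4 now {1, 3, 4, 5, 6, 7, 10}
Step 15: union(6, 10) -> already same set; set of 6 now {1, 3, 4, 5, 6, 7, 10}
Step 16: union(3, 0) -> merged; set of 3 now {0, 1, 3, 4, 5, 6, 7, 10}
Step 17: union(11, 4) -> merged; set of 11 now {0, 1, 3, 4, 5, 6, 7, 10, 11}
Step 18: union(5, 6) -> already same set; set of 5 now {0, 1, 3, 4, 5, 6, 7, 10, 11}
Step 19: find(0) -> no change; set of 0 is {0, 1, 3, 4, 5, 6, 7, 10, 11}
Step 20: union(7, 8) -> merged; set of 7 now {0, 1, 3, 4, 5, 6, 7, 8, 10, 11}
Component of 5: {0, 1, 3, 4, 5, 6, 7, 8, 10, 11}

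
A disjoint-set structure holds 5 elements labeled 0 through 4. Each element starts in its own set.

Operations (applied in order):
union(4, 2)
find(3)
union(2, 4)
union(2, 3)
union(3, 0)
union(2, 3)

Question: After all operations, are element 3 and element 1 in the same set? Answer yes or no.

Step 1: union(4, 2) -> merged; set of 4 now {2, 4}
Step 2: find(3) -> no change; set of 3 is {3}
Step 3: union(2, 4) -> already same set; set of 2 now {2, 4}
Step 4: union(2, 3) -> merged; set of 2 now {2, 3, 4}
Step 5: union(3, 0) -> merged; set of 3 now {0, 2, 3, 4}
Step 6: union(2, 3) -> already same set; set of 2 now {0, 2, 3, 4}
Set of 3: {0, 2, 3, 4}; 1 is not a member.

Answer: no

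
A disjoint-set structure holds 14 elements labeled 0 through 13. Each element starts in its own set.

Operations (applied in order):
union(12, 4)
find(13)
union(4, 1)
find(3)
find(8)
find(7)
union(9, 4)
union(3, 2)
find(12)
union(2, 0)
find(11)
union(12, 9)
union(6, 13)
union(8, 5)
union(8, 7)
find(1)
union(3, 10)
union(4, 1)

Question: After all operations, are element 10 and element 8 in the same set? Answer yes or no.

Answer: no

Derivation:
Step 1: union(12, 4) -> merged; set of 12 now {4, 12}
Step 2: find(13) -> no change; set of 13 is {13}
Step 3: union(4, 1) -> merged; set of 4 now {1, 4, 12}
Step 4: find(3) -> no change; set of 3 is {3}
Step 5: find(8) -> no change; set of 8 is {8}
Step 6: find(7) -> no change; set of 7 is {7}
Step 7: union(9, 4) -> merged; set of 9 now {1, 4, 9, 12}
Step 8: union(3, 2) -> merged; set of 3 now {2, 3}
Step 9: find(12) -> no change; set of 12 is {1, 4, 9, 12}
Step 10: union(2, 0) -> merged; set of 2 now {0, 2, 3}
Step 11: find(11) -> no change; set of 11 is {11}
Step 12: union(12, 9) -> already same set; set of 12 now {1, 4, 9, 12}
Step 13: union(6, 13) -> merged; set of 6 now {6, 13}
Step 14: union(8, 5) -> merged; set of 8 now {5, 8}
Step 15: union(8, 7) -> merged; set of 8 now {5, 7, 8}
Step 16: find(1) -> no change; set of 1 is {1, 4, 9, 12}
Step 17: union(3, 10) -> merged; set of 3 now {0, 2, 3, 10}
Step 18: union(4, 1) -> already same set; set of 4 now {1, 4, 9, 12}
Set of 10: {0, 2, 3, 10}; 8 is not a member.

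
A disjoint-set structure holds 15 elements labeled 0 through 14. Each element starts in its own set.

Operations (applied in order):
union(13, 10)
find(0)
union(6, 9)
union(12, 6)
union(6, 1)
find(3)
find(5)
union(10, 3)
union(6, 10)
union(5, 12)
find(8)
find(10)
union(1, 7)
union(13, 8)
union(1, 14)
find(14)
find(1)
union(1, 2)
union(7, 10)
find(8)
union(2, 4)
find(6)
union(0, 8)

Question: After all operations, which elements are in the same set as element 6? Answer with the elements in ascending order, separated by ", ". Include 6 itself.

Answer: 0, 1, 2, 3, 4, 5, 6, 7, 8, 9, 10, 12, 13, 14

Derivation:
Step 1: union(13, 10) -> merged; set of 13 now {10, 13}
Step 2: find(0) -> no change; set of 0 is {0}
Step 3: union(6, 9) -> merged; set of 6 now {6, 9}
Step 4: union(12, 6) -> merged; set of 12 now {6, 9, 12}
Step 5: union(6, 1) -> merged; set of 6 now {1, 6, 9, 12}
Step 6: find(3) -> no change; set of 3 is {3}
Step 7: find(5) -> no change; set of 5 is {5}
Step 8: union(10, 3) -> merged; set of 10 now {3, 10, 13}
Step 9: union(6, 10) -> merged; set of 6 now {1, 3, 6, 9, 10, 12, 13}
Step 10: union(5, 12) -> merged; set of 5 now {1, 3, 5, 6, 9, 10, 12, 13}
Step 11: find(8) -> no change; set of 8 is {8}
Step 12: find(10) -> no change; set of 10 is {1, 3, 5, 6, 9, 10, 12, 13}
Step 13: union(1, 7) -> merged; set of 1 now {1, 3, 5, 6, 7, 9, 10, 12, 13}
Step 14: union(13, 8) -> merged; set of 13 now {1, 3, 5, 6, 7, 8, 9, 10, 12, 13}
Step 15: union(1, 14) -> merged; set of 1 now {1, 3, 5, 6, 7, 8, 9, 10, 12, 13, 14}
Step 16: find(14) -> no change; set of 14 is {1, 3, 5, 6, 7, 8, 9, 10, 12, 13, 14}
Step 17: find(1) -> no change; set of 1 is {1, 3, 5, 6, 7, 8, 9, 10, 12, 13, 14}
Step 18: union(1, 2) -> merged; set of 1 now {1, 2, 3, 5, 6, 7, 8, 9, 10, 12, 13, 14}
Step 19: union(7, 10) -> already same set; set of 7 now {1, 2, 3, 5, 6, 7, 8, 9, 10, 12, 13, 14}
Step 20: find(8) -> no change; set of 8 is {1, 2, 3, 5, 6, 7, 8, 9, 10, 12, 13, 14}
Step 21: union(2, 4) -> merged; set of 2 now {1, 2, 3, 4, 5, 6, 7, 8, 9, 10, 12, 13, 14}
Step 22: find(6) -> no change; set of 6 is {1, 2, 3, 4, 5, 6, 7, 8, 9, 10, 12, 13, 14}
Step 23: union(0, 8) -> merged; set of 0 now {0, 1, 2, 3, 4, 5, 6, 7, 8, 9, 10, 12, 13, 14}
Component of 6: {0, 1, 2, 3, 4, 5, 6, 7, 8, 9, 10, 12, 13, 14}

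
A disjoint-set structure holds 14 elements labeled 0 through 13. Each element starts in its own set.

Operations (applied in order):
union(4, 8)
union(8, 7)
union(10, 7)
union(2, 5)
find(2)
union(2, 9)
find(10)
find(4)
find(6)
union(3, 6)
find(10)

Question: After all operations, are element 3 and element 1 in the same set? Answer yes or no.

Step 1: union(4, 8) -> merged; set of 4 now {4, 8}
Step 2: union(8, 7) -> merged; set of 8 now {4, 7, 8}
Step 3: union(10, 7) -> merged; set of 10 now {4, 7, 8, 10}
Step 4: union(2, 5) -> merged; set of 2 now {2, 5}
Step 5: find(2) -> no change; set of 2 is {2, 5}
Step 6: union(2, 9) -> merged; set of 2 now {2, 5, 9}
Step 7: find(10) -> no change; set of 10 is {4, 7, 8, 10}
Step 8: find(4) -> no change; set of 4 is {4, 7, 8, 10}
Step 9: find(6) -> no change; set of 6 is {6}
Step 10: union(3, 6) -> merged; set of 3 now {3, 6}
Step 11: find(10) -> no change; set of 10 is {4, 7, 8, 10}
Set of 3: {3, 6}; 1 is not a member.

Answer: no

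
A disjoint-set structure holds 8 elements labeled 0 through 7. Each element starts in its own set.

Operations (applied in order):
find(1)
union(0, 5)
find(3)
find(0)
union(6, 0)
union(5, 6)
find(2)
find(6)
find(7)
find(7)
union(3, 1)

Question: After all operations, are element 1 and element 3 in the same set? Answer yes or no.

Answer: yes

Derivation:
Step 1: find(1) -> no change; set of 1 is {1}
Step 2: union(0, 5) -> merged; set of 0 now {0, 5}
Step 3: find(3) -> no change; set of 3 is {3}
Step 4: find(0) -> no change; set of 0 is {0, 5}
Step 5: union(6, 0) -> merged; set of 6 now {0, 5, 6}
Step 6: union(5, 6) -> already same set; set of 5 now {0, 5, 6}
Step 7: find(2) -> no change; set of 2 is {2}
Step 8: find(6) -> no change; set of 6 is {0, 5, 6}
Step 9: find(7) -> no change; set of 7 is {7}
Step 10: find(7) -> no change; set of 7 is {7}
Step 11: union(3, 1) -> merged; set of 3 now {1, 3}
Set of 1: {1, 3}; 3 is a member.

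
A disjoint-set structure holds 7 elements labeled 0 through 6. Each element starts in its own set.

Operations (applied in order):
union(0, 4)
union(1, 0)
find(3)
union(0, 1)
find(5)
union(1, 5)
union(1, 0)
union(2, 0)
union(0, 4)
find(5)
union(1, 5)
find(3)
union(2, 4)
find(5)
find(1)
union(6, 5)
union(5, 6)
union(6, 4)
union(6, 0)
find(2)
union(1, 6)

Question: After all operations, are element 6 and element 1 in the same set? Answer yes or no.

Answer: yes

Derivation:
Step 1: union(0, 4) -> merged; set of 0 now {0, 4}
Step 2: union(1, 0) -> merged; set of 1 now {0, 1, 4}
Step 3: find(3) -> no change; set of 3 is {3}
Step 4: union(0, 1) -> already same set; set of 0 now {0, 1, 4}
Step 5: find(5) -> no change; set of 5 is {5}
Step 6: union(1, 5) -> merged; set of 1 now {0, 1, 4, 5}
Step 7: union(1, 0) -> already same set; set of 1 now {0, 1, 4, 5}
Step 8: union(2, 0) -> merged; set of 2 now {0, 1, 2, 4, 5}
Step 9: union(0, 4) -> already same set; set of 0 now {0, 1, 2, 4, 5}
Step 10: find(5) -> no change; set of 5 is {0, 1, 2, 4, 5}
Step 11: union(1, 5) -> already same set; set of 1 now {0, 1, 2, 4, 5}
Step 12: find(3) -> no change; set of 3 is {3}
Step 13: union(2, 4) -> already same set; set of 2 now {0, 1, 2, 4, 5}
Step 14: find(5) -> no change; set of 5 is {0, 1, 2, 4, 5}
Step 15: find(1) -> no change; set of 1 is {0, 1, 2, 4, 5}
Step 16: union(6, 5) -> merged; set of 6 now {0, 1, 2, 4, 5, 6}
Step 17: union(5, 6) -> already same set; set of 5 now {0, 1, 2, 4, 5, 6}
Step 18: union(6, 4) -> already same set; set of 6 now {0, 1, 2, 4, 5, 6}
Step 19: union(6, 0) -> already same set; set of 6 now {0, 1, 2, 4, 5, 6}
Step 20: find(2) -> no change; set of 2 is {0, 1, 2, 4, 5, 6}
Step 21: union(1, 6) -> already same set; set of 1 now {0, 1, 2, 4, 5, 6}
Set of 6: {0, 1, 2, 4, 5, 6}; 1 is a member.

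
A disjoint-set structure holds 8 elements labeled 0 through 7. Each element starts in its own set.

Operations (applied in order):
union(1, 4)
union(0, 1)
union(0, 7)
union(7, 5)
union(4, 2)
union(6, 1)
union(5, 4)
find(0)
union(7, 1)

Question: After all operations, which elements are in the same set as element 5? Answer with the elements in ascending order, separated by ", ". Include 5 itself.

Step 1: union(1, 4) -> merged; set of 1 now {1, 4}
Step 2: union(0, 1) -> merged; set of 0 now {0, 1, 4}
Step 3: union(0, 7) -> merged; set of 0 now {0, 1, 4, 7}
Step 4: union(7, 5) -> merged; set of 7 now {0, 1, 4, 5, 7}
Step 5: union(4, 2) -> merged; set of 4 now {0, 1, 2, 4, 5, 7}
Step 6: union(6, 1) -> merged; set of 6 now {0, 1, 2, 4, 5, 6, 7}
Step 7: union(5, 4) -> already same set; set of 5 now {0, 1, 2, 4, 5, 6, 7}
Step 8: find(0) -> no change; set of 0 is {0, 1, 2, 4, 5, 6, 7}
Step 9: union(7, 1) -> already same set; set of 7 now {0, 1, 2, 4, 5, 6, 7}
Component of 5: {0, 1, 2, 4, 5, 6, 7}

Answer: 0, 1, 2, 4, 5, 6, 7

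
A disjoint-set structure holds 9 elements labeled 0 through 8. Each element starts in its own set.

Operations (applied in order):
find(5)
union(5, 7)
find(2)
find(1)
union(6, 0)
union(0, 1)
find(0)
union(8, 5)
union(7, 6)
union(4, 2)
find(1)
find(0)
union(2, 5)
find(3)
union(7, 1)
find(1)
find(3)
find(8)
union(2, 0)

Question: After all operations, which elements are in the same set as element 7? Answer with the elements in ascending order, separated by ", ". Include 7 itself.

Answer: 0, 1, 2, 4, 5, 6, 7, 8

Derivation:
Step 1: find(5) -> no change; set of 5 is {5}
Step 2: union(5, 7) -> merged; set of 5 now {5, 7}
Step 3: find(2) -> no change; set of 2 is {2}
Step 4: find(1) -> no change; set of 1 is {1}
Step 5: union(6, 0) -> merged; set of 6 now {0, 6}
Step 6: union(0, 1) -> merged; set of 0 now {0, 1, 6}
Step 7: find(0) -> no change; set of 0 is {0, 1, 6}
Step 8: union(8, 5) -> merged; set of 8 now {5, 7, 8}
Step 9: union(7, 6) -> merged; set of 7 now {0, 1, 5, 6, 7, 8}
Step 10: union(4, 2) -> merged; set of 4 now {2, 4}
Step 11: find(1) -> no change; set of 1 is {0, 1, 5, 6, 7, 8}
Step 12: find(0) -> no change; set of 0 is {0, 1, 5, 6, 7, 8}
Step 13: union(2, 5) -> merged; set of 2 now {0, 1, 2, 4, 5, 6, 7, 8}
Step 14: find(3) -> no change; set of 3 is {3}
Step 15: union(7, 1) -> already same set; set of 7 now {0, 1, 2, 4, 5, 6, 7, 8}
Step 16: find(1) -> no change; set of 1 is {0, 1, 2, 4, 5, 6, 7, 8}
Step 17: find(3) -> no change; set of 3 is {3}
Step 18: find(8) -> no change; set of 8 is {0, 1, 2, 4, 5, 6, 7, 8}
Step 19: union(2, 0) -> already same set; set of 2 now {0, 1, 2, 4, 5, 6, 7, 8}
Component of 7: {0, 1, 2, 4, 5, 6, 7, 8}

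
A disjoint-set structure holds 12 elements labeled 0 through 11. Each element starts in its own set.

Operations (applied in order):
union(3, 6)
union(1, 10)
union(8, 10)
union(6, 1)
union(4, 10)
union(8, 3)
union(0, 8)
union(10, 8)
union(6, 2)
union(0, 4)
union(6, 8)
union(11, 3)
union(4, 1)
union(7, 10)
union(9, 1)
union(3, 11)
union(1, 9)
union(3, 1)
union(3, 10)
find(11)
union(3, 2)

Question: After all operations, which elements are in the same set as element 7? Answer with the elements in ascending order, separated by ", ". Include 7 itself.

Step 1: union(3, 6) -> merged; set of 3 now {3, 6}
Step 2: union(1, 10) -> merged; set of 1 now {1, 10}
Step 3: union(8, 10) -> merged; set of 8 now {1, 8, 10}
Step 4: union(6, 1) -> merged; set of 6 now {1, 3, 6, 8, 10}
Step 5: union(4, 10) -> merged; set of 4 now {1, 3, 4, 6, 8, 10}
Step 6: union(8, 3) -> already same set; set of 8 now {1, 3, 4, 6, 8, 10}
Step 7: union(0, 8) -> merged; set of 0 now {0, 1, 3, 4, 6, 8, 10}
Step 8: union(10, 8) -> already same set; set of 10 now {0, 1, 3, 4, 6, 8, 10}
Step 9: union(6, 2) -> merged; set of 6 now {0, 1, 2, 3, 4, 6, 8, 10}
Step 10: union(0, 4) -> already same set; set of 0 now {0, 1, 2, 3, 4, 6, 8, 10}
Step 11: union(6, 8) -> already same set; set of 6 now {0, 1, 2, 3, 4, 6, 8, 10}
Step 12: union(11, 3) -> merged; set of 11 now {0, 1, 2, 3, 4, 6, 8, 10, 11}
Step 13: union(4, 1) -> already same set; set of 4 now {0, 1, 2, 3, 4, 6, 8, 10, 11}
Step 14: union(7, 10) -> merged; set of 7 now {0, 1, 2, 3, 4, 6, 7, 8, 10, 11}
Step 15: union(9, 1) -> merged; set of 9 now {0, 1, 2, 3, 4, 6, 7, 8, 9, 10, 11}
Step 16: union(3, 11) -> already same set; set of 3 now {0, 1, 2, 3, 4, 6, 7, 8, 9, 10, 11}
Step 17: union(1, 9) -> already same set; set of 1 now {0, 1, 2, 3, 4, 6, 7, 8, 9, 10, 11}
Step 18: union(3, 1) -> already same set; set of 3 now {0, 1, 2, 3, 4, 6, 7, 8, 9, 10, 11}
Step 19: union(3, 10) -> already same set; set of 3 now {0, 1, 2, 3, 4, 6, 7, 8, 9, 10, 11}
Step 20: find(11) -> no change; set of 11 is {0, 1, 2, 3, 4, 6, 7, 8, 9, 10, 11}
Step 21: union(3, 2) -> already same set; set of 3 now {0, 1, 2, 3, 4, 6, 7, 8, 9, 10, 11}
Component of 7: {0, 1, 2, 3, 4, 6, 7, 8, 9, 10, 11}

Answer: 0, 1, 2, 3, 4, 6, 7, 8, 9, 10, 11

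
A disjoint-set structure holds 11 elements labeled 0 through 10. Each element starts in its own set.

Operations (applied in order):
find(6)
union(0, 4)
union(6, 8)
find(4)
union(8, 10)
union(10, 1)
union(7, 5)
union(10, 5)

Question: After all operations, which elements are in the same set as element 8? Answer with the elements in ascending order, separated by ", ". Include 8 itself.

Step 1: find(6) -> no change; set of 6 is {6}
Step 2: union(0, 4) -> merged; set of 0 now {0, 4}
Step 3: union(6, 8) -> merged; set of 6 now {6, 8}
Step 4: find(4) -> no change; set of 4 is {0, 4}
Step 5: union(8, 10) -> merged; set of 8 now {6, 8, 10}
Step 6: union(10, 1) -> merged; set of 10 now {1, 6, 8, 10}
Step 7: union(7, 5) -> merged; set of 7 now {5, 7}
Step 8: union(10, 5) -> merged; set of 10 now {1, 5, 6, 7, 8, 10}
Component of 8: {1, 5, 6, 7, 8, 10}

Answer: 1, 5, 6, 7, 8, 10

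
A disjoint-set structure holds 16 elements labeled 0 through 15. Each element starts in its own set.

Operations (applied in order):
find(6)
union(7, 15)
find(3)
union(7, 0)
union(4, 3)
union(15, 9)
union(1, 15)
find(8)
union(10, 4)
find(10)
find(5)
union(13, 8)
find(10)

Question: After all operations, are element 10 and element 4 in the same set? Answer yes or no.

Step 1: find(6) -> no change; set of 6 is {6}
Step 2: union(7, 15) -> merged; set of 7 now {7, 15}
Step 3: find(3) -> no change; set of 3 is {3}
Step 4: union(7, 0) -> merged; set of 7 now {0, 7, 15}
Step 5: union(4, 3) -> merged; set of 4 now {3, 4}
Step 6: union(15, 9) -> merged; set of 15 now {0, 7, 9, 15}
Step 7: union(1, 15) -> merged; set of 1 now {0, 1, 7, 9, 15}
Step 8: find(8) -> no change; set of 8 is {8}
Step 9: union(10, 4) -> merged; set of 10 now {3, 4, 10}
Step 10: find(10) -> no change; set of 10 is {3, 4, 10}
Step 11: find(5) -> no change; set of 5 is {5}
Step 12: union(13, 8) -> merged; set of 13 now {8, 13}
Step 13: find(10) -> no change; set of 10 is {3, 4, 10}
Set of 10: {3, 4, 10}; 4 is a member.

Answer: yes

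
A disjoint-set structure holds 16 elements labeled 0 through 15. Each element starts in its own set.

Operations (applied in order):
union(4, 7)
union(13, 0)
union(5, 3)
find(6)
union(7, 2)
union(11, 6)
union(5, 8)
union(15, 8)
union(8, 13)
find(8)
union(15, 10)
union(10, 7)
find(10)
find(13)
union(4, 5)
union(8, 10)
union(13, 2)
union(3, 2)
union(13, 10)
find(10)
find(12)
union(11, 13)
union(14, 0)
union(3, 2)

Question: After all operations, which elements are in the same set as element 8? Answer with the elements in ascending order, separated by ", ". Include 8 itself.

Step 1: union(4, 7) -> merged; set of 4 now {4, 7}
Step 2: union(13, 0) -> merged; set of 13 now {0, 13}
Step 3: union(5, 3) -> merged; set of 5 now {3, 5}
Step 4: find(6) -> no change; set of 6 is {6}
Step 5: union(7, 2) -> merged; set of 7 now {2, 4, 7}
Step 6: union(11, 6) -> merged; set of 11 now {6, 11}
Step 7: union(5, 8) -> merged; set of 5 now {3, 5, 8}
Step 8: union(15, 8) -> merged; set of 15 now {3, 5, 8, 15}
Step 9: union(8, 13) -> merged; set of 8 now {0, 3, 5, 8, 13, 15}
Step 10: find(8) -> no change; set of 8 is {0, 3, 5, 8, 13, 15}
Step 11: union(15, 10) -> merged; set of 15 now {0, 3, 5, 8, 10, 13, 15}
Step 12: union(10, 7) -> merged; set of 10 now {0, 2, 3, 4, 5, 7, 8, 10, 13, 15}
Step 13: find(10) -> no change; set of 10 is {0, 2, 3, 4, 5, 7, 8, 10, 13, 15}
Step 14: find(13) -> no change; set of 13 is {0, 2, 3, 4, 5, 7, 8, 10, 13, 15}
Step 15: union(4, 5) -> already same set; set of 4 now {0, 2, 3, 4, 5, 7, 8, 10, 13, 15}
Step 16: union(8, 10) -> already same set; set of 8 now {0, 2, 3, 4, 5, 7, 8, 10, 13, 15}
Step 17: union(13, 2) -> already same set; set of 13 now {0, 2, 3, 4, 5, 7, 8, 10, 13, 15}
Step 18: union(3, 2) -> already same set; set of 3 now {0, 2, 3, 4, 5, 7, 8, 10, 13, 15}
Step 19: union(13, 10) -> already same set; set of 13 now {0, 2, 3, 4, 5, 7, 8, 10, 13, 15}
Step 20: find(10) -> no change; set of 10 is {0, 2, 3, 4, 5, 7, 8, 10, 13, 15}
Step 21: find(12) -> no change; set of 12 is {12}
Step 22: union(11, 13) -> merged; set of 11 now {0, 2, 3, 4, 5, 6, 7, 8, 10, 11, 13, 15}
Step 23: union(14, 0) -> merged; set of 14 now {0, 2, 3, 4, 5, 6, 7, 8, 10, 11, 13, 14, 15}
Step 24: union(3, 2) -> already same set; set of 3 now {0, 2, 3, 4, 5, 6, 7, 8, 10, 11, 13, 14, 15}
Component of 8: {0, 2, 3, 4, 5, 6, 7, 8, 10, 11, 13, 14, 15}

Answer: 0, 2, 3, 4, 5, 6, 7, 8, 10, 11, 13, 14, 15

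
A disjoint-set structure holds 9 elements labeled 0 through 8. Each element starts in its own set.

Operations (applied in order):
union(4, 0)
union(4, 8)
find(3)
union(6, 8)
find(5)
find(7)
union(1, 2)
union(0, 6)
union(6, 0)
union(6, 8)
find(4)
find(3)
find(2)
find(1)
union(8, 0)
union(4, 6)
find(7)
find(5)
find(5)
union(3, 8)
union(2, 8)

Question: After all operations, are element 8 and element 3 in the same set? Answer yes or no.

Step 1: union(4, 0) -> merged; set of 4 now {0, 4}
Step 2: union(4, 8) -> merged; set of 4 now {0, 4, 8}
Step 3: find(3) -> no change; set of 3 is {3}
Step 4: union(6, 8) -> merged; set of 6 now {0, 4, 6, 8}
Step 5: find(5) -> no change; set of 5 is {5}
Step 6: find(7) -> no change; set of 7 is {7}
Step 7: union(1, 2) -> merged; set of 1 now {1, 2}
Step 8: union(0, 6) -> already same set; set of 0 now {0, 4, 6, 8}
Step 9: union(6, 0) -> already same set; set of 6 now {0, 4, 6, 8}
Step 10: union(6, 8) -> already same set; set of 6 now {0, 4, 6, 8}
Step 11: find(4) -> no change; set of 4 is {0, 4, 6, 8}
Step 12: find(3) -> no change; set of 3 is {3}
Step 13: find(2) -> no change; set of 2 is {1, 2}
Step 14: find(1) -> no change; set of 1 is {1, 2}
Step 15: union(8, 0) -> already same set; set of 8 now {0, 4, 6, 8}
Step 16: union(4, 6) -> already same set; set of 4 now {0, 4, 6, 8}
Step 17: find(7) -> no change; set of 7 is {7}
Step 18: find(5) -> no change; set of 5 is {5}
Step 19: find(5) -> no change; set of 5 is {5}
Step 20: union(3, 8) -> merged; set of 3 now {0, 3, 4, 6, 8}
Step 21: union(2, 8) -> merged; set of 2 now {0, 1, 2, 3, 4, 6, 8}
Set of 8: {0, 1, 2, 3, 4, 6, 8}; 3 is a member.

Answer: yes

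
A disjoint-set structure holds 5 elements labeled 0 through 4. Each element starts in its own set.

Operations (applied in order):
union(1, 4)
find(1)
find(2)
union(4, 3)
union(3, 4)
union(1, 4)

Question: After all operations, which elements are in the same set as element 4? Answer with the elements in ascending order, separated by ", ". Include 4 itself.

Answer: 1, 3, 4

Derivation:
Step 1: union(1, 4) -> merged; set of 1 now {1, 4}
Step 2: find(1) -> no change; set of 1 is {1, 4}
Step 3: find(2) -> no change; set of 2 is {2}
Step 4: union(4, 3) -> merged; set of 4 now {1, 3, 4}
Step 5: union(3, 4) -> already same set; set of 3 now {1, 3, 4}
Step 6: union(1, 4) -> already same set; set of 1 now {1, 3, 4}
Component of 4: {1, 3, 4}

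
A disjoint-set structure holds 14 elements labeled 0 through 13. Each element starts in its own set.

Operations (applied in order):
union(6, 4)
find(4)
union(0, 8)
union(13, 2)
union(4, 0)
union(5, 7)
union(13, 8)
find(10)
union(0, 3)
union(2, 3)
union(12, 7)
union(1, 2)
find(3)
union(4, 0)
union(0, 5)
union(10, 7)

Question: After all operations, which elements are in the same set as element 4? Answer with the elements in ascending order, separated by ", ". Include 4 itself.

Answer: 0, 1, 2, 3, 4, 5, 6, 7, 8, 10, 12, 13

Derivation:
Step 1: union(6, 4) -> merged; set of 6 now {4, 6}
Step 2: find(4) -> no change; set of 4 is {4, 6}
Step 3: union(0, 8) -> merged; set of 0 now {0, 8}
Step 4: union(13, 2) -> merged; set of 13 now {2, 13}
Step 5: union(4, 0) -> merged; set of 4 now {0, 4, 6, 8}
Step 6: union(5, 7) -> merged; set of 5 now {5, 7}
Step 7: union(13, 8) -> merged; set of 13 now {0, 2, 4, 6, 8, 13}
Step 8: find(10) -> no change; set of 10 is {10}
Step 9: union(0, 3) -> merged; set of 0 now {0, 2, 3, 4, 6, 8, 13}
Step 10: union(2, 3) -> already same set; set of 2 now {0, 2, 3, 4, 6, 8, 13}
Step 11: union(12, 7) -> merged; set of 12 now {5, 7, 12}
Step 12: union(1, 2) -> merged; set of 1 now {0, 1, 2, 3, 4, 6, 8, 13}
Step 13: find(3) -> no change; set of 3 is {0, 1, 2, 3, 4, 6, 8, 13}
Step 14: union(4, 0) -> already same set; set of 4 now {0, 1, 2, 3, 4, 6, 8, 13}
Step 15: union(0, 5) -> merged; set of 0 now {0, 1, 2, 3, 4, 5, 6, 7, 8, 12, 13}
Step 16: union(10, 7) -> merged; set of 10 now {0, 1, 2, 3, 4, 5, 6, 7, 8, 10, 12, 13}
Component of 4: {0, 1, 2, 3, 4, 5, 6, 7, 8, 10, 12, 13}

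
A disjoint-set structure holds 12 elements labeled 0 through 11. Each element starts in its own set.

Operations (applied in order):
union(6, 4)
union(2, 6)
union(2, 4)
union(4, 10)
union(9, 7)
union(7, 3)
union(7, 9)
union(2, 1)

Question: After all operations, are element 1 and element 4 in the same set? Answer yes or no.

Step 1: union(6, 4) -> merged; set of 6 now {4, 6}
Step 2: union(2, 6) -> merged; set of 2 now {2, 4, 6}
Step 3: union(2, 4) -> already same set; set of 2 now {2, 4, 6}
Step 4: union(4, 10) -> merged; set of 4 now {2, 4, 6, 10}
Step 5: union(9, 7) -> merged; set of 9 now {7, 9}
Step 6: union(7, 3) -> merged; set of 7 now {3, 7, 9}
Step 7: union(7, 9) -> already same set; set of 7 now {3, 7, 9}
Step 8: union(2, 1) -> merged; set of 2 now {1, 2, 4, 6, 10}
Set of 1: {1, 2, 4, 6, 10}; 4 is a member.

Answer: yes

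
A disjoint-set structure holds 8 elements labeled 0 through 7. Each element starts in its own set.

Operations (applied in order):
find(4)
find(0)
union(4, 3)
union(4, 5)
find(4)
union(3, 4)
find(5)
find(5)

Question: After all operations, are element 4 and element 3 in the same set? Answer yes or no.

Step 1: find(4) -> no change; set of 4 is {4}
Step 2: find(0) -> no change; set of 0 is {0}
Step 3: union(4, 3) -> merged; set of 4 now {3, 4}
Step 4: union(4, 5) -> merged; set of 4 now {3, 4, 5}
Step 5: find(4) -> no change; set of 4 is {3, 4, 5}
Step 6: union(3, 4) -> already same set; set of 3 now {3, 4, 5}
Step 7: find(5) -> no change; set of 5 is {3, 4, 5}
Step 8: find(5) -> no change; set of 5 is {3, 4, 5}
Set of 4: {3, 4, 5}; 3 is a member.

Answer: yes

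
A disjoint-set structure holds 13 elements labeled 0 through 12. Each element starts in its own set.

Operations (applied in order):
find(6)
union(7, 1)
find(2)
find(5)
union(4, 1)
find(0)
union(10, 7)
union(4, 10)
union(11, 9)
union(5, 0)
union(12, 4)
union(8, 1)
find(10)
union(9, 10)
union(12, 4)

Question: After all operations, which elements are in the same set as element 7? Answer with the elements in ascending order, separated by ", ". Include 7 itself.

Step 1: find(6) -> no change; set of 6 is {6}
Step 2: union(7, 1) -> merged; set of 7 now {1, 7}
Step 3: find(2) -> no change; set of 2 is {2}
Step 4: find(5) -> no change; set of 5 is {5}
Step 5: union(4, 1) -> merged; set of 4 now {1, 4, 7}
Step 6: find(0) -> no change; set of 0 is {0}
Step 7: union(10, 7) -> merged; set of 10 now {1, 4, 7, 10}
Step 8: union(4, 10) -> already same set; set of 4 now {1, 4, 7, 10}
Step 9: union(11, 9) -> merged; set of 11 now {9, 11}
Step 10: union(5, 0) -> merged; set of 5 now {0, 5}
Step 11: union(12, 4) -> merged; set of 12 now {1, 4, 7, 10, 12}
Step 12: union(8, 1) -> merged; set of 8 now {1, 4, 7, 8, 10, 12}
Step 13: find(10) -> no change; set of 10 is {1, 4, 7, 8, 10, 12}
Step 14: union(9, 10) -> merged; set of 9 now {1, 4, 7, 8, 9, 10, 11, 12}
Step 15: union(12, 4) -> already same set; set of 12 now {1, 4, 7, 8, 9, 10, 11, 12}
Component of 7: {1, 4, 7, 8, 9, 10, 11, 12}

Answer: 1, 4, 7, 8, 9, 10, 11, 12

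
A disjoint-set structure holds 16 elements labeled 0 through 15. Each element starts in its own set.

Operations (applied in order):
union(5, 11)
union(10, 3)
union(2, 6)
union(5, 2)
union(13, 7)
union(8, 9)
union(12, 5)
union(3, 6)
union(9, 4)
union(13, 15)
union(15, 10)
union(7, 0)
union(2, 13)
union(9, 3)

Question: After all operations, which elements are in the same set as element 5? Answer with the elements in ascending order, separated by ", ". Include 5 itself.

Step 1: union(5, 11) -> merged; set of 5 now {5, 11}
Step 2: union(10, 3) -> merged; set of 10 now {3, 10}
Step 3: union(2, 6) -> merged; set of 2 now {2, 6}
Step 4: union(5, 2) -> merged; set of 5 now {2, 5, 6, 11}
Step 5: union(13, 7) -> merged; set of 13 now {7, 13}
Step 6: union(8, 9) -> merged; set of 8 now {8, 9}
Step 7: union(12, 5) -> merged; set of 12 now {2, 5, 6, 11, 12}
Step 8: union(3, 6) -> merged; set of 3 now {2, 3, 5, 6, 10, 11, 12}
Step 9: union(9, 4) -> merged; set of 9 now {4, 8, 9}
Step 10: union(13, 15) -> merged; set of 13 now {7, 13, 15}
Step 11: union(15, 10) -> merged; set of 15 now {2, 3, 5, 6, 7, 10, 11, 12, 13, 15}
Step 12: union(7, 0) -> merged; set of 7 now {0, 2, 3, 5, 6, 7, 10, 11, 12, 13, 15}
Step 13: union(2, 13) -> already same set; set of 2 now {0, 2, 3, 5, 6, 7, 10, 11, 12, 13, 15}
Step 14: union(9, 3) -> merged; set of 9 now {0, 2, 3, 4, 5, 6, 7, 8, 9, 10, 11, 12, 13, 15}
Component of 5: {0, 2, 3, 4, 5, 6, 7, 8, 9, 10, 11, 12, 13, 15}

Answer: 0, 2, 3, 4, 5, 6, 7, 8, 9, 10, 11, 12, 13, 15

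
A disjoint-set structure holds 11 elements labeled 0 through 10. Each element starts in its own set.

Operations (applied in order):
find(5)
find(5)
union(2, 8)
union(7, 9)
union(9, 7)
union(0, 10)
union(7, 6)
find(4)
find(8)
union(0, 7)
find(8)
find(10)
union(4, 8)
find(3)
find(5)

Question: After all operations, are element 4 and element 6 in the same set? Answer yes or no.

Step 1: find(5) -> no change; set of 5 is {5}
Step 2: find(5) -> no change; set of 5 is {5}
Step 3: union(2, 8) -> merged; set of 2 now {2, 8}
Step 4: union(7, 9) -> merged; set of 7 now {7, 9}
Step 5: union(9, 7) -> already same set; set of 9 now {7, 9}
Step 6: union(0, 10) -> merged; set of 0 now {0, 10}
Step 7: union(7, 6) -> merged; set of 7 now {6, 7, 9}
Step 8: find(4) -> no change; set of 4 is {4}
Step 9: find(8) -> no change; set of 8 is {2, 8}
Step 10: union(0, 7) -> merged; set of 0 now {0, 6, 7, 9, 10}
Step 11: find(8) -> no change; set of 8 is {2, 8}
Step 12: find(10) -> no change; set of 10 is {0, 6, 7, 9, 10}
Step 13: union(4, 8) -> merged; set of 4 now {2, 4, 8}
Step 14: find(3) -> no change; set of 3 is {3}
Step 15: find(5) -> no change; set of 5 is {5}
Set of 4: {2, 4, 8}; 6 is not a member.

Answer: no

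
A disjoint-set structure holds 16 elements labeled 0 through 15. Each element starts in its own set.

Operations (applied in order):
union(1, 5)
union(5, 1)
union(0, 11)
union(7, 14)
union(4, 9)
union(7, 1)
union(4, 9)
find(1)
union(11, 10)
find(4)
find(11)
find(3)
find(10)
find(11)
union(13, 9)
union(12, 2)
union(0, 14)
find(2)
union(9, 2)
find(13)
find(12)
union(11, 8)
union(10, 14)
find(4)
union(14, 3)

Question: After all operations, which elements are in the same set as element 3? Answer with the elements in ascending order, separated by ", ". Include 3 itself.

Step 1: union(1, 5) -> merged; set of 1 now {1, 5}
Step 2: union(5, 1) -> already same set; set of 5 now {1, 5}
Step 3: union(0, 11) -> merged; set of 0 now {0, 11}
Step 4: union(7, 14) -> merged; set of 7 now {7, 14}
Step 5: union(4, 9) -> merged; set of 4 now {4, 9}
Step 6: union(7, 1) -> merged; set of 7 now {1, 5, 7, 14}
Step 7: union(4, 9) -> already same set; set of 4 now {4, 9}
Step 8: find(1) -> no change; set of 1 is {1, 5, 7, 14}
Step 9: union(11, 10) -> merged; set of 11 now {0, 10, 11}
Step 10: find(4) -> no change; set of 4 is {4, 9}
Step 11: find(11) -> no change; set of 11 is {0, 10, 11}
Step 12: find(3) -> no change; set of 3 is {3}
Step 13: find(10) -> no change; set of 10 is {0, 10, 11}
Step 14: find(11) -> no change; set of 11 is {0, 10, 11}
Step 15: union(13, 9) -> merged; set of 13 now {4, 9, 13}
Step 16: union(12, 2) -> merged; set of 12 now {2, 12}
Step 17: union(0, 14) -> merged; set of 0 now {0, 1, 5, 7, 10, 11, 14}
Step 18: find(2) -> no change; set of 2 is {2, 12}
Step 19: union(9, 2) -> merged; set of 9 now {2, 4, 9, 12, 13}
Step 20: find(13) -> no change; set of 13 is {2, 4, 9, 12, 13}
Step 21: find(12) -> no change; set of 12 is {2, 4, 9, 12, 13}
Step 22: union(11, 8) -> merged; set of 11 now {0, 1, 5, 7, 8, 10, 11, 14}
Step 23: union(10, 14) -> already same set; set of 10 now {0, 1, 5, 7, 8, 10, 11, 14}
Step 24: find(4) -> no change; set of 4 is {2, 4, 9, 12, 13}
Step 25: union(14, 3) -> merged; set of 14 now {0, 1, 3, 5, 7, 8, 10, 11, 14}
Component of 3: {0, 1, 3, 5, 7, 8, 10, 11, 14}

Answer: 0, 1, 3, 5, 7, 8, 10, 11, 14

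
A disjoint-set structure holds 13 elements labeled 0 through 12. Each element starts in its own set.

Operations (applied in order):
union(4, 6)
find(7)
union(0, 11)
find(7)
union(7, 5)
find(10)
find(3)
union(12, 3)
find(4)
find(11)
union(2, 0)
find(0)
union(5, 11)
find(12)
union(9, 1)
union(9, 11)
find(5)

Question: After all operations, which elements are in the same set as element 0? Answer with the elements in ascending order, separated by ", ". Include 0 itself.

Step 1: union(4, 6) -> merged; set of 4 now {4, 6}
Step 2: find(7) -> no change; set of 7 is {7}
Step 3: union(0, 11) -> merged; set of 0 now {0, 11}
Step 4: find(7) -> no change; set of 7 is {7}
Step 5: union(7, 5) -> merged; set of 7 now {5, 7}
Step 6: find(10) -> no change; set of 10 is {10}
Step 7: find(3) -> no change; set of 3 is {3}
Step 8: union(12, 3) -> merged; set of 12 now {3, 12}
Step 9: find(4) -> no change; set of 4 is {4, 6}
Step 10: find(11) -> no change; set of 11 is {0, 11}
Step 11: union(2, 0) -> merged; set of 2 now {0, 2, 11}
Step 12: find(0) -> no change; set of 0 is {0, 2, 11}
Step 13: union(5, 11) -> merged; set of 5 now {0, 2, 5, 7, 11}
Step 14: find(12) -> no change; set of 12 is {3, 12}
Step 15: union(9, 1) -> merged; set of 9 now {1, 9}
Step 16: union(9, 11) -> merged; set of 9 now {0, 1, 2, 5, 7, 9, 11}
Step 17: find(5) -> no change; set of 5 is {0, 1, 2, 5, 7, 9, 11}
Component of 0: {0, 1, 2, 5, 7, 9, 11}

Answer: 0, 1, 2, 5, 7, 9, 11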